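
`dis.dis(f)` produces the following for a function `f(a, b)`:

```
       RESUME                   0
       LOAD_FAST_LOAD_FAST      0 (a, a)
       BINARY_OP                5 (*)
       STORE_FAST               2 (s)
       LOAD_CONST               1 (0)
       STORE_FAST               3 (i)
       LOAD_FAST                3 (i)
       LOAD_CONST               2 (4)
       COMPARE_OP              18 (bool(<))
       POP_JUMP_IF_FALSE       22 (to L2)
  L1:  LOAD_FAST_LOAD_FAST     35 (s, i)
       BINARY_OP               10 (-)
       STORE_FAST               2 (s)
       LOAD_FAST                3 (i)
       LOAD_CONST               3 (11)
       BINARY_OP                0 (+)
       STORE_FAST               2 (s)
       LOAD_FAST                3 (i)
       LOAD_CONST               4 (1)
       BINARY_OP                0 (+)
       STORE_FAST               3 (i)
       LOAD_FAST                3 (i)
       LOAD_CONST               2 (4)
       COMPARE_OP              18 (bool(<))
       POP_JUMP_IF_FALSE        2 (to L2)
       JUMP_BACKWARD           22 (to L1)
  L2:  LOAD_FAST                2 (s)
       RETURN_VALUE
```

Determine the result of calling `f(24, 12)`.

LOAD_FAST_LOAD_FAST a,a → push 24,24
BINARY_OP * → 24 * 24 = 576
STORE_FAST s → s=576
LOAD_CONST → push 0
STORE_FAST i → i=0
LOAD_FAST i → push 0
LOAD_CONST → push 4
COMPARE_OP bool(<) → 0 vs 4 = True
POP_JUMP_IF_FALSE → pop True; no jump
LOAD_FAST_LOAD_FAST s,i → push 576,0
BINARY_OP - → 576 - 0 = 576
STORE_FAST s → s=576
LOAD_FAST i → push 0
LOAD_CONST → push 11
BINARY_OP + → 0 + 11 = 11
STORE_FAST s → s=11
LOAD_FAST i → push 0
LOAD_CONST → push 1
BINARY_OP + → 0 + 1 = 1
STORE_FAST i → i=1
LOAD_FAST i → push 1
LOAD_CONST → push 4
COMPARE_OP bool(<) → 1 vs 4 = True
POP_JUMP_IF_FALSE → pop True; no jump
LOAD_FAST_LOAD_FAST s,i → push 11,1
BINARY_OP - → 11 - 1 = 10
STORE_FAST s → s=10
LOAD_FAST i → push 1
LOAD_CONST → push 11
BINARY_OP + → 1 + 11 = 12
STORE_FAST s → s=12
LOAD_FAST i → push 1
LOAD_CONST → push 1
BINARY_OP + → 1 + 1 = 2
STORE_FAST i → i=2
LOAD_FAST i → push 2
LOAD_CONST → push 4
COMPARE_OP bool(<) → 2 vs 4 = True
POP_JUMP_IF_FALSE → pop True; no jump
LOAD_FAST_LOAD_FAST s,i → push 12,2
BINARY_OP - → 12 - 2 = 10
STORE_FAST s → s=10
LOAD_FAST i → push 2
LOAD_CONST → push 11
BINARY_OP + → 2 + 11 = 13
STORE_FAST s → s=13
LOAD_FAST i → push 2
LOAD_CONST → push 1
BINARY_OP + → 2 + 1 = 3
STORE_FAST i → i=3
LOAD_FAST i → push 3
LOAD_CONST → push 4
COMPARE_OP bool(<) → 3 vs 4 = True
POP_JUMP_IF_FALSE → pop True; no jump
LOAD_FAST_LOAD_FAST s,i → push 13,3
BINARY_OP - → 13 - 3 = 10
STORE_FAST s → s=10
LOAD_FAST i → push 3
LOAD_CONST → push 11
BINARY_OP + → 3 + 11 = 14
STORE_FAST s → s=14
LOAD_FAST i → push 3
LOAD_CONST → push 1
BINARY_OP + → 3 + 1 = 4
STORE_FAST i → i=4
LOAD_FAST i → push 4
LOAD_CONST → push 4
COMPARE_OP bool(<) → 4 vs 4 = False
POP_JUMP_IF_FALSE → pop False; jump
LOAD_FAST s → push 14
RETURN_VALUE → return 14.

14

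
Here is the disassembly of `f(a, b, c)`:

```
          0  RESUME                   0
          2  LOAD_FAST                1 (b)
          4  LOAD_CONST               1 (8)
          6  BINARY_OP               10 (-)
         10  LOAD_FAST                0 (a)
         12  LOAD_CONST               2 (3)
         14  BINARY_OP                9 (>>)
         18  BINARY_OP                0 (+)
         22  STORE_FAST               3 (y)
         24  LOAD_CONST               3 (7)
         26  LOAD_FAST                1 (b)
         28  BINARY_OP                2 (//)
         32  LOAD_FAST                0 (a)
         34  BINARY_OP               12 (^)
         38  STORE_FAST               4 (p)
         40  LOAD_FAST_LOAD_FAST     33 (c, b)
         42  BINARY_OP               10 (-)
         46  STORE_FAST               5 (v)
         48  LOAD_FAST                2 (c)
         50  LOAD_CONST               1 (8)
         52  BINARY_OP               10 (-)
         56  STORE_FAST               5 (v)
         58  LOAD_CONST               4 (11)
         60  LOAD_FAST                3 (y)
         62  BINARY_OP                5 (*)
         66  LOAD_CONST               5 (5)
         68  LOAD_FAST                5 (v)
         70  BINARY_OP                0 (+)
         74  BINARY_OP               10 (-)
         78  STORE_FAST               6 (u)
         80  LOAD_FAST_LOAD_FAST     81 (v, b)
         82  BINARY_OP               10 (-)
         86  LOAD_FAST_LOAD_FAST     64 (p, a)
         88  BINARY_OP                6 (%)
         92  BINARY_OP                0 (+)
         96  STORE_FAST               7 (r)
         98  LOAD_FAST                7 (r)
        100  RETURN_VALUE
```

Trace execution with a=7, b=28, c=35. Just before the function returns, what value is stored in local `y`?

20

LOAD_FAST b → push 28. Stack: [28]
LOAD_CONST → push 8. Stack: [28, 8]
BINARY_OP - → 28 - 8 = 20. Stack: [20]
LOAD_FAST a → push 7. Stack: [20, 7]
LOAD_CONST → push 3. Stack: [20, 7, 3]
BINARY_OP >> → 7 >> 3 = 0. Stack: [20, 0]
BINARY_OP + → 20 + 0 = 20. Stack: [20]
STORE_FAST y → y=20. Stack: []
LOAD_CONST → push 7. Stack: [7]
LOAD_FAST b → push 28. Stack: [7, 28]
BINARY_OP // → 7 // 28 = 0. Stack: [0]
LOAD_FAST a → push 7. Stack: [0, 7]
BINARY_OP ^ → 0 ^ 7 = 7. Stack: [7]
STORE_FAST p → p=7. Stack: []
LOAD_FAST_LOAD_FAST c,b → push 35,28. Stack: [35, 28]
BINARY_OP - → 35 - 28 = 7. Stack: [7]
STORE_FAST v → v=7. Stack: []
LOAD_FAST c → push 35. Stack: [35]
LOAD_CONST → push 8. Stack: [35, 8]
BINARY_OP - → 35 - 8 = 27. Stack: [27]
STORE_FAST v → v=27. Stack: []
LOAD_CONST → push 11. Stack: [11]
LOAD_FAST y → push 20. Stack: [11, 20]
BINARY_OP * → 11 * 20 = 220. Stack: [220]
LOAD_CONST → push 5. Stack: [220, 5]
LOAD_FAST v → push 27. Stack: [220, 5, 27]
BINARY_OP + → 5 + 27 = 32. Stack: [220, 32]
BINARY_OP - → 220 - 32 = 188. Stack: [188]
STORE_FAST u → u=188. Stack: []
LOAD_FAST_LOAD_FAST v,b → push 27,28. Stack: [27, 28]
BINARY_OP - → 27 - 28 = -1. Stack: [-1]
LOAD_FAST_LOAD_FAST p,a → push 7,7. Stack: [-1, 7, 7]
BINARY_OP % → 7 % 7 = 0. Stack: [-1, 0]
BINARY_OP + → -1 + 0 = -1. Stack: [-1]
STORE_FAST r → r=-1. Stack: []
LOAD_FAST r → push -1. Stack: [-1]
RETURN_VALUE → return -1.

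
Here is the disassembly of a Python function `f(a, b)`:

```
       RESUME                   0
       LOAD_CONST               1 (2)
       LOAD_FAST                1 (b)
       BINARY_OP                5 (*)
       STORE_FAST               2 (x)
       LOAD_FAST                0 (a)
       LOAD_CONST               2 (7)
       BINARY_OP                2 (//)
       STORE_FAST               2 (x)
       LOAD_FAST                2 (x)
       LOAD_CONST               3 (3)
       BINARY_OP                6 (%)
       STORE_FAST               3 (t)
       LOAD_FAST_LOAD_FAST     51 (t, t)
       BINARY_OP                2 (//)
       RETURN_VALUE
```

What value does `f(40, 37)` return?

LOAD_CONST → push 2. Stack: [2]
LOAD_FAST b → push 37. Stack: [2, 37]
BINARY_OP * → 2 * 37 = 74. Stack: [74]
STORE_FAST x → x=74. Stack: []
LOAD_FAST a → push 40. Stack: [40]
LOAD_CONST → push 7. Stack: [40, 7]
BINARY_OP // → 40 // 7 = 5. Stack: [5]
STORE_FAST x → x=5. Stack: []
LOAD_FAST x → push 5. Stack: [5]
LOAD_CONST → push 3. Stack: [5, 3]
BINARY_OP % → 5 % 3 = 2. Stack: [2]
STORE_FAST t → t=2. Stack: []
LOAD_FAST_LOAD_FAST t,t → push 2,2. Stack: [2, 2]
BINARY_OP // → 2 // 2 = 1. Stack: [1]
RETURN_VALUE → return 1.

1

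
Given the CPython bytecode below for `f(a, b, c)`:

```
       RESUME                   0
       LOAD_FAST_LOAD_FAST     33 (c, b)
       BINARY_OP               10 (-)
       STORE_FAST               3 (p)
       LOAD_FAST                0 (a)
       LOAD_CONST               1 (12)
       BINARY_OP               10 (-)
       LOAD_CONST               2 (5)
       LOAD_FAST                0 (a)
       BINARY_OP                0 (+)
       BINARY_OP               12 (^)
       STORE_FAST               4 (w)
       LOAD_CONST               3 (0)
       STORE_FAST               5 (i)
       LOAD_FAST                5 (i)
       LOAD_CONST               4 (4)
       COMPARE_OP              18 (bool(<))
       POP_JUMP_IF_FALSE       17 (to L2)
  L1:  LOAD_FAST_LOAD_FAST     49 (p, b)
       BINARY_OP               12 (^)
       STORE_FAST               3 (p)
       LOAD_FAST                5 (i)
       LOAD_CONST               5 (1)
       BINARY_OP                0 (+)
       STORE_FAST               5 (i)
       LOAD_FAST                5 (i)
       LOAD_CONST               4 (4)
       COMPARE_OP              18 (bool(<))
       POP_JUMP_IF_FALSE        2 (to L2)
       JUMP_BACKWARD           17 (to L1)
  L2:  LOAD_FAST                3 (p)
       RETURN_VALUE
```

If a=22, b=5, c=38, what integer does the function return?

33

LOAD_FAST_LOAD_FAST c,b → push 38,5. Stack: [38, 5]
BINARY_OP - → 38 - 5 = 33. Stack: [33]
STORE_FAST p → p=33. Stack: []
LOAD_FAST a → push 22. Stack: [22]
LOAD_CONST → push 12. Stack: [22, 12]
BINARY_OP - → 22 - 12 = 10. Stack: [10]
LOAD_CONST → push 5. Stack: [10, 5]
LOAD_FAST a → push 22. Stack: [10, 5, 22]
BINARY_OP + → 5 + 22 = 27. Stack: [10, 27]
BINARY_OP ^ → 10 ^ 27 = 17. Stack: [17]
STORE_FAST w → w=17. Stack: []
LOAD_CONST → push 0. Stack: [0]
STORE_FAST i → i=0. Stack: []
LOAD_FAST i → push 0. Stack: [0]
LOAD_CONST → push 4. Stack: [0, 4]
COMPARE_OP bool(<) → 0 vs 4 = True. Stack: [True]
POP_JUMP_IF_FALSE → pop True; no jump. Stack: []
LOAD_FAST_LOAD_FAST p,b → push 33,5. Stack: [33, 5]
BINARY_OP ^ → 33 ^ 5 = 36. Stack: [36]
STORE_FAST p → p=36. Stack: []
LOAD_FAST i → push 0. Stack: [0]
LOAD_CONST → push 1. Stack: [0, 1]
BINARY_OP + → 0 + 1 = 1. Stack: [1]
STORE_FAST i → i=1. Stack: []
LOAD_FAST i → push 1. Stack: [1]
LOAD_CONST → push 4. Stack: [1, 4]
COMPARE_OP bool(<) → 1 vs 4 = True. Stack: [True]
POP_JUMP_IF_FALSE → pop True; no jump. Stack: []
LOAD_FAST_LOAD_FAST p,b → push 36,5. Stack: [36, 5]
BINARY_OP ^ → 36 ^ 5 = 33. Stack: [33]
STORE_FAST p → p=33. Stack: []
LOAD_FAST i → push 1. Stack: [1]
LOAD_CONST → push 1. Stack: [1, 1]
BINARY_OP + → 1 + 1 = 2. Stack: [2]
STORE_FAST i → i=2. Stack: []
LOAD_FAST i → push 2. Stack: [2]
LOAD_CONST → push 4. Stack: [2, 4]
COMPARE_OP bool(<) → 2 vs 4 = True. Stack: [True]
POP_JUMP_IF_FALSE → pop True; no jump. Stack: []
LOAD_FAST_LOAD_FAST p,b → push 33,5. Stack: [33, 5]
BINARY_OP ^ → 33 ^ 5 = 36. Stack: [36]
STORE_FAST p → p=36. Stack: []
LOAD_FAST i → push 2. Stack: [2]
LOAD_CONST → push 1. Stack: [2, 1]
BINARY_OP + → 2 + 1 = 3. Stack: [3]
STORE_FAST i → i=3. Stack: []
LOAD_FAST i → push 3. Stack: [3]
LOAD_CONST → push 4. Stack: [3, 4]
COMPARE_OP bool(<) → 3 vs 4 = True. Stack: [True]
POP_JUMP_IF_FALSE → pop True; no jump. Stack: []
LOAD_FAST_LOAD_FAST p,b → push 36,5. Stack: [36, 5]
BINARY_OP ^ → 36 ^ 5 = 33. Stack: [33]
STORE_FAST p → p=33. Stack: []
LOAD_FAST i → push 3. Stack: [3]
LOAD_CONST → push 1. Stack: [3, 1]
BINARY_OP + → 3 + 1 = 4. Stack: [4]
STORE_FAST i → i=4. Stack: []
LOAD_FAST i → push 4. Stack: [4]
LOAD_CONST → push 4. Stack: [4, 4]
COMPARE_OP bool(<) → 4 vs 4 = False. Stack: [False]
POP_JUMP_IF_FALSE → pop False; jump. Stack: []
LOAD_FAST p → push 33. Stack: [33]
RETURN_VALUE → return 33.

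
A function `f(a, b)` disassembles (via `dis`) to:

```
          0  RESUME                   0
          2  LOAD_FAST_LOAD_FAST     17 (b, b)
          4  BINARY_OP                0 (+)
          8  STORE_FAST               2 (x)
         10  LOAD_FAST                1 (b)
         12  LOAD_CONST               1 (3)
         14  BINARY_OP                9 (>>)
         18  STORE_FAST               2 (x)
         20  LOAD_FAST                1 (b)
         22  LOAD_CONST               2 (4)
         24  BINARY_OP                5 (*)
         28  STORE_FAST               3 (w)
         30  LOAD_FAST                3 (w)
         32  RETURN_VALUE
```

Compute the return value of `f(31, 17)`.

LOAD_FAST_LOAD_FAST b,b → push 17,17. Stack: [17, 17]
BINARY_OP + → 17 + 17 = 34. Stack: [34]
STORE_FAST x → x=34. Stack: []
LOAD_FAST b → push 17. Stack: [17]
LOAD_CONST → push 3. Stack: [17, 3]
BINARY_OP >> → 17 >> 3 = 2. Stack: [2]
STORE_FAST x → x=2. Stack: []
LOAD_FAST b → push 17. Stack: [17]
LOAD_CONST → push 4. Stack: [17, 4]
BINARY_OP * → 17 * 4 = 68. Stack: [68]
STORE_FAST w → w=68. Stack: []
LOAD_FAST w → push 68. Stack: [68]
RETURN_VALUE → return 68.

68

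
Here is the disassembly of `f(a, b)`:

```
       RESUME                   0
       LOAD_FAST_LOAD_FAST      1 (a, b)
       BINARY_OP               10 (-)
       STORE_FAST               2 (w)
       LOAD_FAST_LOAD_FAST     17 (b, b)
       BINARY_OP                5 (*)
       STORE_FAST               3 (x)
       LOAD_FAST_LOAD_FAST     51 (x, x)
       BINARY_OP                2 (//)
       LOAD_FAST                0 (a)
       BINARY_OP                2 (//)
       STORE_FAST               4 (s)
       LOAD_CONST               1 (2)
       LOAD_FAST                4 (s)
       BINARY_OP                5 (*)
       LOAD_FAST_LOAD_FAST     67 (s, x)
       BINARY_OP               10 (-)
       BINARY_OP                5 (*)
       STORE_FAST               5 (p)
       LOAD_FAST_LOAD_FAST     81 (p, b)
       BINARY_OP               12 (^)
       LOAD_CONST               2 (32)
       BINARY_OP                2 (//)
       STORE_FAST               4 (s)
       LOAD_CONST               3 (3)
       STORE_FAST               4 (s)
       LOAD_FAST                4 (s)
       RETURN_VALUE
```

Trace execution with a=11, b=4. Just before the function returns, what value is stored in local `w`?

7

LOAD_FAST_LOAD_FAST a,b → push 11,4. Stack: [11, 4]
BINARY_OP - → 11 - 4 = 7. Stack: [7]
STORE_FAST w → w=7. Stack: []
LOAD_FAST_LOAD_FAST b,b → push 4,4. Stack: [4, 4]
BINARY_OP * → 4 * 4 = 16. Stack: [16]
STORE_FAST x → x=16. Stack: []
LOAD_FAST_LOAD_FAST x,x → push 16,16. Stack: [16, 16]
BINARY_OP // → 16 // 16 = 1. Stack: [1]
LOAD_FAST a → push 11. Stack: [1, 11]
BINARY_OP // → 1 // 11 = 0. Stack: [0]
STORE_FAST s → s=0. Stack: []
LOAD_CONST → push 2. Stack: [2]
LOAD_FAST s → push 0. Stack: [2, 0]
BINARY_OP * → 2 * 0 = 0. Stack: [0]
LOAD_FAST_LOAD_FAST s,x → push 0,16. Stack: [0, 0, 16]
BINARY_OP - → 0 - 16 = -16. Stack: [0, -16]
BINARY_OP * → 0 * -16 = 0. Stack: [0]
STORE_FAST p → p=0. Stack: []
LOAD_FAST_LOAD_FAST p,b → push 0,4. Stack: [0, 4]
BINARY_OP ^ → 0 ^ 4 = 4. Stack: [4]
LOAD_CONST → push 32. Stack: [4, 32]
BINARY_OP // → 4 // 32 = 0. Stack: [0]
STORE_FAST s → s=0. Stack: []
LOAD_CONST → push 3. Stack: [3]
STORE_FAST s → s=3. Stack: []
LOAD_FAST s → push 3. Stack: [3]
RETURN_VALUE → return 3.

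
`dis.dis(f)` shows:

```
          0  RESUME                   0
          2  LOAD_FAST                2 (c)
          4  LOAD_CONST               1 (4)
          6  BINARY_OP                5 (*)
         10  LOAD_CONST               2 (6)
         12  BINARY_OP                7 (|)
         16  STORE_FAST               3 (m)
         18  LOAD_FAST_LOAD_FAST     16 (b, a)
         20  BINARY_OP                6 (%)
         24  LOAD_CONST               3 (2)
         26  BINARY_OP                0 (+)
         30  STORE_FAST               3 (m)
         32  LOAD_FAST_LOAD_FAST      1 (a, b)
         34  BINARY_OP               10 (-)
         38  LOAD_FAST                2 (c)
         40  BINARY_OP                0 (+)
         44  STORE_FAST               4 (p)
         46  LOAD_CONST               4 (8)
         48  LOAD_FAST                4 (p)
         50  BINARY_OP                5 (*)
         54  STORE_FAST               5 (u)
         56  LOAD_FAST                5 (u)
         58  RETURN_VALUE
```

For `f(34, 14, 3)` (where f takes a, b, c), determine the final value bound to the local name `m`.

16

LOAD_FAST c → push 3. Stack: [3]
LOAD_CONST → push 4. Stack: [3, 4]
BINARY_OP * → 3 * 4 = 12. Stack: [12]
LOAD_CONST → push 6. Stack: [12, 6]
BINARY_OP | → 12 | 6 = 14. Stack: [14]
STORE_FAST m → m=14. Stack: []
LOAD_FAST_LOAD_FAST b,a → push 14,34. Stack: [14, 34]
BINARY_OP % → 14 % 34 = 14. Stack: [14]
LOAD_CONST → push 2. Stack: [14, 2]
BINARY_OP + → 14 + 2 = 16. Stack: [16]
STORE_FAST m → m=16. Stack: []
LOAD_FAST_LOAD_FAST a,b → push 34,14. Stack: [34, 14]
BINARY_OP - → 34 - 14 = 20. Stack: [20]
LOAD_FAST c → push 3. Stack: [20, 3]
BINARY_OP + → 20 + 3 = 23. Stack: [23]
STORE_FAST p → p=23. Stack: []
LOAD_CONST → push 8. Stack: [8]
LOAD_FAST p → push 23. Stack: [8, 23]
BINARY_OP * → 8 * 23 = 184. Stack: [184]
STORE_FAST u → u=184. Stack: []
LOAD_FAST u → push 184. Stack: [184]
RETURN_VALUE → return 184.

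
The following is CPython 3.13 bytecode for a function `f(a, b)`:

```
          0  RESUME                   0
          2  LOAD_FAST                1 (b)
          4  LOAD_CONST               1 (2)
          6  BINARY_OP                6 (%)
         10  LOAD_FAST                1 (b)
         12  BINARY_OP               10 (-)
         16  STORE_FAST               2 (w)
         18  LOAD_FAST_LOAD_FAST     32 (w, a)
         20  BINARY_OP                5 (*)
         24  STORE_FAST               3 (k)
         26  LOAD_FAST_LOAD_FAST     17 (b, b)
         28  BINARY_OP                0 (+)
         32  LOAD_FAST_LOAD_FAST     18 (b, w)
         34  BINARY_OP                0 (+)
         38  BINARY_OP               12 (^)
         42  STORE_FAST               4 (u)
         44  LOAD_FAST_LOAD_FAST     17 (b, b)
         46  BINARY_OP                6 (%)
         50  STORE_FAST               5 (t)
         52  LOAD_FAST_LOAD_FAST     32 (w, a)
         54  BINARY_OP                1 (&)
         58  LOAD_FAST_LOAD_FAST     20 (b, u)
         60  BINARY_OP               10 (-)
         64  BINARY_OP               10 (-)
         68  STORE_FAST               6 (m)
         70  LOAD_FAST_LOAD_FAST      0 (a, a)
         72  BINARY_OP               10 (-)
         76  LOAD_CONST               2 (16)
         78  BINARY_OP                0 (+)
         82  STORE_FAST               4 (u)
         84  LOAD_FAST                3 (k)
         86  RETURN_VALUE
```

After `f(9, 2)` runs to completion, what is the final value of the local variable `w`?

LOAD_FAST b → push 2. Stack: [2]
LOAD_CONST → push 2. Stack: [2, 2]
BINARY_OP % → 2 % 2 = 0. Stack: [0]
LOAD_FAST b → push 2. Stack: [0, 2]
BINARY_OP - → 0 - 2 = -2. Stack: [-2]
STORE_FAST w → w=-2. Stack: []
LOAD_FAST_LOAD_FAST w,a → push -2,9. Stack: [-2, 9]
BINARY_OP * → -2 * 9 = -18. Stack: [-18]
STORE_FAST k → k=-18. Stack: []
LOAD_FAST_LOAD_FAST b,b → push 2,2. Stack: [2, 2]
BINARY_OP + → 2 + 2 = 4. Stack: [4]
LOAD_FAST_LOAD_FAST b,w → push 2,-2. Stack: [4, 2, -2]
BINARY_OP + → 2 + -2 = 0. Stack: [4, 0]
BINARY_OP ^ → 4 ^ 0 = 4. Stack: [4]
STORE_FAST u → u=4. Stack: []
LOAD_FAST_LOAD_FAST b,b → push 2,2. Stack: [2, 2]
BINARY_OP % → 2 % 2 = 0. Stack: [0]
STORE_FAST t → t=0. Stack: []
LOAD_FAST_LOAD_FAST w,a → push -2,9. Stack: [-2, 9]
BINARY_OP & → -2 & 9 = 8. Stack: [8]
LOAD_FAST_LOAD_FAST b,u → push 2,4. Stack: [8, 2, 4]
BINARY_OP - → 2 - 4 = -2. Stack: [8, -2]
BINARY_OP - → 8 - -2 = 10. Stack: [10]
STORE_FAST m → m=10. Stack: []
LOAD_FAST_LOAD_FAST a,a → push 9,9. Stack: [9, 9]
BINARY_OP - → 9 - 9 = 0. Stack: [0]
LOAD_CONST → push 16. Stack: [0, 16]
BINARY_OP + → 0 + 16 = 16. Stack: [16]
STORE_FAST u → u=16. Stack: []
LOAD_FAST k → push -18. Stack: [-18]
RETURN_VALUE → return -18.

-2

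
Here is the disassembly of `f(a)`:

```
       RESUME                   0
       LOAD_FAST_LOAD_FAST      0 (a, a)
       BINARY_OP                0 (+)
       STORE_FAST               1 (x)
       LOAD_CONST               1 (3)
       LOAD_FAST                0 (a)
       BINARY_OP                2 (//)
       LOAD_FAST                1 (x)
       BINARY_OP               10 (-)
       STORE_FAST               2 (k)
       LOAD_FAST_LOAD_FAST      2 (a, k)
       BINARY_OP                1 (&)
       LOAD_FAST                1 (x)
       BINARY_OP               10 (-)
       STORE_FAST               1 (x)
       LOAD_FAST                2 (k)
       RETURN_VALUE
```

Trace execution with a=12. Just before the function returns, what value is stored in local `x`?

-16

LOAD_FAST_LOAD_FAST a,a → push 12,12. Stack: [12, 12]
BINARY_OP + → 12 + 12 = 24. Stack: [24]
STORE_FAST x → x=24. Stack: []
LOAD_CONST → push 3. Stack: [3]
LOAD_FAST a → push 12. Stack: [3, 12]
BINARY_OP // → 3 // 12 = 0. Stack: [0]
LOAD_FAST x → push 24. Stack: [0, 24]
BINARY_OP - → 0 - 24 = -24. Stack: [-24]
STORE_FAST k → k=-24. Stack: []
LOAD_FAST_LOAD_FAST a,k → push 12,-24. Stack: [12, -24]
BINARY_OP & → 12 & -24 = 8. Stack: [8]
LOAD_FAST x → push 24. Stack: [8, 24]
BINARY_OP - → 8 - 24 = -16. Stack: [-16]
STORE_FAST x → x=-16. Stack: []
LOAD_FAST k → push -24. Stack: [-24]
RETURN_VALUE → return -24.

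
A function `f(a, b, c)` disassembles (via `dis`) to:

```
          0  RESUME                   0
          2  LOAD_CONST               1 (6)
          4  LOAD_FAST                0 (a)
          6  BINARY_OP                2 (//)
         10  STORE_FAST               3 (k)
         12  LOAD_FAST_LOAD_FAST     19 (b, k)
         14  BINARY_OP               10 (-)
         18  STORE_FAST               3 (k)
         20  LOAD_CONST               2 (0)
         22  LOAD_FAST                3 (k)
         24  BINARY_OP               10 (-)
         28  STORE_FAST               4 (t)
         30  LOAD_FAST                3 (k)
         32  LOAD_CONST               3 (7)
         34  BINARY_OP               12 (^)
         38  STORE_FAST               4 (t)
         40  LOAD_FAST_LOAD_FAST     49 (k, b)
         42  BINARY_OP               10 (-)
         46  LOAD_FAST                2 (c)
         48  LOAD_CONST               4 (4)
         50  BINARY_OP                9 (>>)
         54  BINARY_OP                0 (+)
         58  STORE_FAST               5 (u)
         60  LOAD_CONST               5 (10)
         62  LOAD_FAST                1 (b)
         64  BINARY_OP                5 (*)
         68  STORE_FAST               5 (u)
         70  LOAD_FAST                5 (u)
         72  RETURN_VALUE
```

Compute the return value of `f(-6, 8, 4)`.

LOAD_CONST → push 6. Stack: [6]
LOAD_FAST a → push -6. Stack: [6, -6]
BINARY_OP // → 6 // -6 = -1. Stack: [-1]
STORE_FAST k → k=-1. Stack: []
LOAD_FAST_LOAD_FAST b,k → push 8,-1. Stack: [8, -1]
BINARY_OP - → 8 - -1 = 9. Stack: [9]
STORE_FAST k → k=9. Stack: []
LOAD_CONST → push 0. Stack: [0]
LOAD_FAST k → push 9. Stack: [0, 9]
BINARY_OP - → 0 - 9 = -9. Stack: [-9]
STORE_FAST t → t=-9. Stack: []
LOAD_FAST k → push 9. Stack: [9]
LOAD_CONST → push 7. Stack: [9, 7]
BINARY_OP ^ → 9 ^ 7 = 14. Stack: [14]
STORE_FAST t → t=14. Stack: []
LOAD_FAST_LOAD_FAST k,b → push 9,8. Stack: [9, 8]
BINARY_OP - → 9 - 8 = 1. Stack: [1]
LOAD_FAST c → push 4. Stack: [1, 4]
LOAD_CONST → push 4. Stack: [1, 4, 4]
BINARY_OP >> → 4 >> 4 = 0. Stack: [1, 0]
BINARY_OP + → 1 + 0 = 1. Stack: [1]
STORE_FAST u → u=1. Stack: []
LOAD_CONST → push 10. Stack: [10]
LOAD_FAST b → push 8. Stack: [10, 8]
BINARY_OP * → 10 * 8 = 80. Stack: [80]
STORE_FAST u → u=80. Stack: []
LOAD_FAST u → push 80. Stack: [80]
RETURN_VALUE → return 80.

80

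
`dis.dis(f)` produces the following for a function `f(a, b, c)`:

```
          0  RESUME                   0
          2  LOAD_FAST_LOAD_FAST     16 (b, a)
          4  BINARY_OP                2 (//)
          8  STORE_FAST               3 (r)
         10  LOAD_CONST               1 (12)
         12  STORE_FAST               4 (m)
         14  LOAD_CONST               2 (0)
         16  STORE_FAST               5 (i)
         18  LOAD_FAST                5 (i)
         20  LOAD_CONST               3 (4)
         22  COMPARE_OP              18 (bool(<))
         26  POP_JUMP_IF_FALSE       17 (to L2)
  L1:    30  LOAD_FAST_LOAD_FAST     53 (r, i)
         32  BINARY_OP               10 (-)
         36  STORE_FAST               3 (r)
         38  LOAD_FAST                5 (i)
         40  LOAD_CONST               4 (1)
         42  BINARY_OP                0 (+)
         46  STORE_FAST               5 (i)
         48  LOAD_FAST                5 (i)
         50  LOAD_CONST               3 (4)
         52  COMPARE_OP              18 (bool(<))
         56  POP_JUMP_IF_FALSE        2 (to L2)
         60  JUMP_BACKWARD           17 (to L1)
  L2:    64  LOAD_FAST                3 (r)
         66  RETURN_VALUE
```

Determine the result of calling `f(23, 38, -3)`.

-5

LOAD_FAST_LOAD_FAST b,a → push 38,23. Stack: [38, 23]
BINARY_OP // → 38 // 23 = 1. Stack: [1]
STORE_FAST r → r=1. Stack: []
LOAD_CONST → push 12. Stack: [12]
STORE_FAST m → m=12. Stack: []
LOAD_CONST → push 0. Stack: [0]
STORE_FAST i → i=0. Stack: []
LOAD_FAST i → push 0. Stack: [0]
LOAD_CONST → push 4. Stack: [0, 4]
COMPARE_OP bool(<) → 0 vs 4 = True. Stack: [True]
POP_JUMP_IF_FALSE → pop True; no jump. Stack: []
LOAD_FAST_LOAD_FAST r,i → push 1,0. Stack: [1, 0]
BINARY_OP - → 1 - 0 = 1. Stack: [1]
STORE_FAST r → r=1. Stack: []
LOAD_FAST i → push 0. Stack: [0]
LOAD_CONST → push 1. Stack: [0, 1]
BINARY_OP + → 0 + 1 = 1. Stack: [1]
STORE_FAST i → i=1. Stack: []
LOAD_FAST i → push 1. Stack: [1]
LOAD_CONST → push 4. Stack: [1, 4]
COMPARE_OP bool(<) → 1 vs 4 = True. Stack: [True]
POP_JUMP_IF_FALSE → pop True; no jump. Stack: []
LOAD_FAST_LOAD_FAST r,i → push 1,1. Stack: [1, 1]
BINARY_OP - → 1 - 1 = 0. Stack: [0]
STORE_FAST r → r=0. Stack: []
LOAD_FAST i → push 1. Stack: [1]
LOAD_CONST → push 1. Stack: [1, 1]
BINARY_OP + → 1 + 1 = 2. Stack: [2]
STORE_FAST i → i=2. Stack: []
LOAD_FAST i → push 2. Stack: [2]
LOAD_CONST → push 4. Stack: [2, 4]
COMPARE_OP bool(<) → 2 vs 4 = True. Stack: [True]
POP_JUMP_IF_FALSE → pop True; no jump. Stack: []
LOAD_FAST_LOAD_FAST r,i → push 0,2. Stack: [0, 2]
BINARY_OP - → 0 - 2 = -2. Stack: [-2]
STORE_FAST r → r=-2. Stack: []
LOAD_FAST i → push 2. Stack: [2]
LOAD_CONST → push 1. Stack: [2, 1]
BINARY_OP + → 2 + 1 = 3. Stack: [3]
STORE_FAST i → i=3. Stack: []
LOAD_FAST i → push 3. Stack: [3]
LOAD_CONST → push 4. Stack: [3, 4]
COMPARE_OP bool(<) → 3 vs 4 = True. Stack: [True]
POP_JUMP_IF_FALSE → pop True; no jump. Stack: []
LOAD_FAST_LOAD_FAST r,i → push -2,3. Stack: [-2, 3]
BINARY_OP - → -2 - 3 = -5. Stack: [-5]
STORE_FAST r → r=-5. Stack: []
LOAD_FAST i → push 3. Stack: [3]
LOAD_CONST → push 1. Stack: [3, 1]
BINARY_OP + → 3 + 1 = 4. Stack: [4]
STORE_FAST i → i=4. Stack: []
LOAD_FAST i → push 4. Stack: [4]
LOAD_CONST → push 4. Stack: [4, 4]
COMPARE_OP bool(<) → 4 vs 4 = False. Stack: [False]
POP_JUMP_IF_FALSE → pop False; jump. Stack: []
LOAD_FAST r → push -5. Stack: [-5]
RETURN_VALUE → return -5.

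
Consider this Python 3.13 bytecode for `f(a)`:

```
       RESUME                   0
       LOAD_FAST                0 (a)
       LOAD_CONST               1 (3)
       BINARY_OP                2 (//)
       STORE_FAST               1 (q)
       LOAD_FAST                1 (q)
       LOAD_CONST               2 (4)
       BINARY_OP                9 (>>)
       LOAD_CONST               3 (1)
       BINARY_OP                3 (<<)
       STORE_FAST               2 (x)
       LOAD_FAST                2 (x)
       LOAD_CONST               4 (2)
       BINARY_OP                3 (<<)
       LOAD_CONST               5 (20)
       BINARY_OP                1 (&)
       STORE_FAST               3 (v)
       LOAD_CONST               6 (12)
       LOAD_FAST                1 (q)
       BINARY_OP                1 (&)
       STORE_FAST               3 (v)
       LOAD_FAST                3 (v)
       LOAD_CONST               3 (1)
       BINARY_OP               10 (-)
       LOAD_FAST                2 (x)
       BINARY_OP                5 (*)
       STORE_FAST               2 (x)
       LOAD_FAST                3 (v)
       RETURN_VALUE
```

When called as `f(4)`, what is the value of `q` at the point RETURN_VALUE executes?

LOAD_FAST a → push 4. Stack: [4]
LOAD_CONST → push 3. Stack: [4, 3]
BINARY_OP // → 4 // 3 = 1. Stack: [1]
STORE_FAST q → q=1. Stack: []
LOAD_FAST q → push 1. Stack: [1]
LOAD_CONST → push 4. Stack: [1, 4]
BINARY_OP >> → 1 >> 4 = 0. Stack: [0]
LOAD_CONST → push 1. Stack: [0, 1]
BINARY_OP << → 0 << 1 = 0. Stack: [0]
STORE_FAST x → x=0. Stack: []
LOAD_FAST x → push 0. Stack: [0]
LOAD_CONST → push 2. Stack: [0, 2]
BINARY_OP << → 0 << 2 = 0. Stack: [0]
LOAD_CONST → push 20. Stack: [0, 20]
BINARY_OP & → 0 & 20 = 0. Stack: [0]
STORE_FAST v → v=0. Stack: []
LOAD_CONST → push 12. Stack: [12]
LOAD_FAST q → push 1. Stack: [12, 1]
BINARY_OP & → 12 & 1 = 0. Stack: [0]
STORE_FAST v → v=0. Stack: []
LOAD_FAST v → push 0. Stack: [0]
LOAD_CONST → push 1. Stack: [0, 1]
BINARY_OP - → 0 - 1 = -1. Stack: [-1]
LOAD_FAST x → push 0. Stack: [-1, 0]
BINARY_OP * → -1 * 0 = 0. Stack: [0]
STORE_FAST x → x=0. Stack: []
LOAD_FAST v → push 0. Stack: [0]
RETURN_VALUE → return 0.

1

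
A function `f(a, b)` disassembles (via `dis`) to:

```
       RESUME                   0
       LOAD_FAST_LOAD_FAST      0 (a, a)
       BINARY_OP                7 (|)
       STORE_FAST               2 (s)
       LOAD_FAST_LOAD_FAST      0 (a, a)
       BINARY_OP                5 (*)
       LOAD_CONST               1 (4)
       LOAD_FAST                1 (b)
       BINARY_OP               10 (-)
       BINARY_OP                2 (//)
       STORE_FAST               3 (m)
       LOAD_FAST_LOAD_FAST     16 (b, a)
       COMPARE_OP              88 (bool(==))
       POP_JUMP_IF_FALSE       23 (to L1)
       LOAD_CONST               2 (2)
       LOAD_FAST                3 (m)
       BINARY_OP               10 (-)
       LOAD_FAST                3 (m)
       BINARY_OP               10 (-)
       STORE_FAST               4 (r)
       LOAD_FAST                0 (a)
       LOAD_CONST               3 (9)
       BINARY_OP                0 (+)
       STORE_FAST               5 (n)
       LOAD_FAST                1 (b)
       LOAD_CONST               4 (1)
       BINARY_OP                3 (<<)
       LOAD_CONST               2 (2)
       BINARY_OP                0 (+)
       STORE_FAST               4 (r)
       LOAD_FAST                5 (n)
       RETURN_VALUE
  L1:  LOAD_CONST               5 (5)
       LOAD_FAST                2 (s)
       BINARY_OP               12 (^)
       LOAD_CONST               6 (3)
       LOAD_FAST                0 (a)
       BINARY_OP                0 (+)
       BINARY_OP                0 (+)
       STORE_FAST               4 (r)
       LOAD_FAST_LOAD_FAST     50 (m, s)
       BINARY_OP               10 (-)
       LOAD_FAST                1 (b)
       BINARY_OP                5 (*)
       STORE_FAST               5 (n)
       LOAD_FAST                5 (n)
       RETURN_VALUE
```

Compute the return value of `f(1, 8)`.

-16

LOAD_FAST_LOAD_FAST a,a → push 1,1. Stack: [1, 1]
BINARY_OP | → 1 | 1 = 1. Stack: [1]
STORE_FAST s → s=1. Stack: []
LOAD_FAST_LOAD_FAST a,a → push 1,1. Stack: [1, 1]
BINARY_OP * → 1 * 1 = 1. Stack: [1]
LOAD_CONST → push 4. Stack: [1, 4]
LOAD_FAST b → push 8. Stack: [1, 4, 8]
BINARY_OP - → 4 - 8 = -4. Stack: [1, -4]
BINARY_OP // → 1 // -4 = -1. Stack: [-1]
STORE_FAST m → m=-1. Stack: []
LOAD_FAST_LOAD_FAST b,a → push 8,1. Stack: [8, 1]
COMPARE_OP bool(==) → 8 vs 1 = False. Stack: [False]
POP_JUMP_IF_FALSE → pop False; jump. Stack: []
LOAD_CONST → push 5. Stack: [5]
LOAD_FAST s → push 1. Stack: [5, 1]
BINARY_OP ^ → 5 ^ 1 = 4. Stack: [4]
LOAD_CONST → push 3. Stack: [4, 3]
LOAD_FAST a → push 1. Stack: [4, 3, 1]
BINARY_OP + → 3 + 1 = 4. Stack: [4, 4]
BINARY_OP + → 4 + 4 = 8. Stack: [8]
STORE_FAST r → r=8. Stack: []
LOAD_FAST_LOAD_FAST m,s → push -1,1. Stack: [-1, 1]
BINARY_OP - → -1 - 1 = -2. Stack: [-2]
LOAD_FAST b → push 8. Stack: [-2, 8]
BINARY_OP * → -2 * 8 = -16. Stack: [-16]
STORE_FAST n → n=-16. Stack: []
LOAD_FAST n → push -16. Stack: [-16]
RETURN_VALUE → return -16.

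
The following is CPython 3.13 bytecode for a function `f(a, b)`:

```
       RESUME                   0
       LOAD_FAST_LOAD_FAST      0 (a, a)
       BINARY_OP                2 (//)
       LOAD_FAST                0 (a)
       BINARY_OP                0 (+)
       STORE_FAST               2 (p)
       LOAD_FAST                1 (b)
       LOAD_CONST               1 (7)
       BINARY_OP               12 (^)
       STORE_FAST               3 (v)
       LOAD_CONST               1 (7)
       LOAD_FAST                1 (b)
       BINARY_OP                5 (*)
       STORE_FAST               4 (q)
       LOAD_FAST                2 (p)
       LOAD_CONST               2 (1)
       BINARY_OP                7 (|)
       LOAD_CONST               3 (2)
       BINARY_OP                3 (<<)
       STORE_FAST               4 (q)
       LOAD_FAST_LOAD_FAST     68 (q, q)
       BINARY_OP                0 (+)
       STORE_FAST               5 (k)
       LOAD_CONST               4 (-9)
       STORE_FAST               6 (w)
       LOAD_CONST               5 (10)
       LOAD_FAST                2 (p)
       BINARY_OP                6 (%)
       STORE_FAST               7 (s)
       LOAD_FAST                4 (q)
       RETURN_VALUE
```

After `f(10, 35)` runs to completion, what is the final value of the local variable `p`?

11

LOAD_FAST_LOAD_FAST a,a → push 10,10. Stack: [10, 10]
BINARY_OP // → 10 // 10 = 1. Stack: [1]
LOAD_FAST a → push 10. Stack: [1, 10]
BINARY_OP + → 1 + 10 = 11. Stack: [11]
STORE_FAST p → p=11. Stack: []
LOAD_FAST b → push 35. Stack: [35]
LOAD_CONST → push 7. Stack: [35, 7]
BINARY_OP ^ → 35 ^ 7 = 36. Stack: [36]
STORE_FAST v → v=36. Stack: []
LOAD_CONST → push 7. Stack: [7]
LOAD_FAST b → push 35. Stack: [7, 35]
BINARY_OP * → 7 * 35 = 245. Stack: [245]
STORE_FAST q → q=245. Stack: []
LOAD_FAST p → push 11. Stack: [11]
LOAD_CONST → push 1. Stack: [11, 1]
BINARY_OP | → 11 | 1 = 11. Stack: [11]
LOAD_CONST → push 2. Stack: [11, 2]
BINARY_OP << → 11 << 2 = 44. Stack: [44]
STORE_FAST q → q=44. Stack: []
LOAD_FAST_LOAD_FAST q,q → push 44,44. Stack: [44, 44]
BINARY_OP + → 44 + 44 = 88. Stack: [88]
STORE_FAST k → k=88. Stack: []
LOAD_CONST → push -9. Stack: [-9]
STORE_FAST w → w=-9. Stack: []
LOAD_CONST → push 10. Stack: [10]
LOAD_FAST p → push 11. Stack: [10, 11]
BINARY_OP % → 10 % 11 = 10. Stack: [10]
STORE_FAST s → s=10. Stack: []
LOAD_FAST q → push 44. Stack: [44]
RETURN_VALUE → return 44.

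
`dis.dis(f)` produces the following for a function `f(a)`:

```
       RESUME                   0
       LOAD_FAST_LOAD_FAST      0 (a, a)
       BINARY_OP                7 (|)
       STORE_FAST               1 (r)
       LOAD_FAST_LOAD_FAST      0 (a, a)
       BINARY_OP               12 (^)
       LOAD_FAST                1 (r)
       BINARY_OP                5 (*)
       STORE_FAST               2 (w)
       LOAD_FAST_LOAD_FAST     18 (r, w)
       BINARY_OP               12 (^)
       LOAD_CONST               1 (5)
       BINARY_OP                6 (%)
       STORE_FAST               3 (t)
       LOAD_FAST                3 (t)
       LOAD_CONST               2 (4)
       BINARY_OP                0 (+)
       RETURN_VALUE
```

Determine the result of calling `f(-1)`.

8

LOAD_FAST_LOAD_FAST a,a → push -1,-1. Stack: [-1, -1]
BINARY_OP | → -1 | -1 = -1. Stack: [-1]
STORE_FAST r → r=-1. Stack: []
LOAD_FAST_LOAD_FAST a,a → push -1,-1. Stack: [-1, -1]
BINARY_OP ^ → -1 ^ -1 = 0. Stack: [0]
LOAD_FAST r → push -1. Stack: [0, -1]
BINARY_OP * → 0 * -1 = 0. Stack: [0]
STORE_FAST w → w=0. Stack: []
LOAD_FAST_LOAD_FAST r,w → push -1,0. Stack: [-1, 0]
BINARY_OP ^ → -1 ^ 0 = -1. Stack: [-1]
LOAD_CONST → push 5. Stack: [-1, 5]
BINARY_OP % → -1 % 5 = 4. Stack: [4]
STORE_FAST t → t=4. Stack: []
LOAD_FAST t → push 4. Stack: [4]
LOAD_CONST → push 4. Stack: [4, 4]
BINARY_OP + → 4 + 4 = 8. Stack: [8]
RETURN_VALUE → return 8.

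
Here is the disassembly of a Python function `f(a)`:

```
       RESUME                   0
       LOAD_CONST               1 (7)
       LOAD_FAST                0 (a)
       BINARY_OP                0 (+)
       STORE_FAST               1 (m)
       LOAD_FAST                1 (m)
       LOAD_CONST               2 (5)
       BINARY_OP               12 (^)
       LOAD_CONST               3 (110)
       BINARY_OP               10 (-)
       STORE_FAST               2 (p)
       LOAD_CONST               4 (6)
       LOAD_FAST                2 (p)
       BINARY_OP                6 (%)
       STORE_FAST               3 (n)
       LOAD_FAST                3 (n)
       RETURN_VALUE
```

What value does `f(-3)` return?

LOAD_CONST → push 7. Stack: [7]
LOAD_FAST a → push -3. Stack: [7, -3]
BINARY_OP + → 7 + -3 = 4. Stack: [4]
STORE_FAST m → m=4. Stack: []
LOAD_FAST m → push 4. Stack: [4]
LOAD_CONST → push 5. Stack: [4, 5]
BINARY_OP ^ → 4 ^ 5 = 1. Stack: [1]
LOAD_CONST → push 110. Stack: [1, 110]
BINARY_OP - → 1 - 110 = -109. Stack: [-109]
STORE_FAST p → p=-109. Stack: []
LOAD_CONST → push 6. Stack: [6]
LOAD_FAST p → push -109. Stack: [6, -109]
BINARY_OP % → 6 % -109 = -103. Stack: [-103]
STORE_FAST n → n=-103. Stack: []
LOAD_FAST n → push -103. Stack: [-103]
RETURN_VALUE → return -103.

-103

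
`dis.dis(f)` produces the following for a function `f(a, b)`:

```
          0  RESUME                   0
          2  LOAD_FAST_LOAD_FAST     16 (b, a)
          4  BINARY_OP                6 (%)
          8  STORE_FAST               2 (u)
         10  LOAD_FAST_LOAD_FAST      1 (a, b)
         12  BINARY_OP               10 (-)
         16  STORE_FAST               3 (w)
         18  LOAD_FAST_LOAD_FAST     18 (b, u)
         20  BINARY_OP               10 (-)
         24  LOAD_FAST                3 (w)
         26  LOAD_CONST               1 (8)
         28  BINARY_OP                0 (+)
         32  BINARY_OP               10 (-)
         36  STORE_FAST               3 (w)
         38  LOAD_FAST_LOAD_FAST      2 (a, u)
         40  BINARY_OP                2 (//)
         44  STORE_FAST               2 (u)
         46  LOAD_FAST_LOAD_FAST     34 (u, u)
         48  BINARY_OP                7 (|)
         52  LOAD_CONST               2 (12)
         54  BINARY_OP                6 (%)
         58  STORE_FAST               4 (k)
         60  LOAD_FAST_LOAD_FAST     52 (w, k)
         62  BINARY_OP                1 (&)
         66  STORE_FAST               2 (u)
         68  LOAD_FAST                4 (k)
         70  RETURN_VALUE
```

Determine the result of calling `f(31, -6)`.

LOAD_FAST_LOAD_FAST b,a → push -6,31. Stack: [-6, 31]
BINARY_OP % → -6 % 31 = 25. Stack: [25]
STORE_FAST u → u=25. Stack: []
LOAD_FAST_LOAD_FAST a,b → push 31,-6. Stack: [31, -6]
BINARY_OP - → 31 - -6 = 37. Stack: [37]
STORE_FAST w → w=37. Stack: []
LOAD_FAST_LOAD_FAST b,u → push -6,25. Stack: [-6, 25]
BINARY_OP - → -6 - 25 = -31. Stack: [-31]
LOAD_FAST w → push 37. Stack: [-31, 37]
LOAD_CONST → push 8. Stack: [-31, 37, 8]
BINARY_OP + → 37 + 8 = 45. Stack: [-31, 45]
BINARY_OP - → -31 - 45 = -76. Stack: [-76]
STORE_FAST w → w=-76. Stack: []
LOAD_FAST_LOAD_FAST a,u → push 31,25. Stack: [31, 25]
BINARY_OP // → 31 // 25 = 1. Stack: [1]
STORE_FAST u → u=1. Stack: []
LOAD_FAST_LOAD_FAST u,u → push 1,1. Stack: [1, 1]
BINARY_OP | → 1 | 1 = 1. Stack: [1]
LOAD_CONST → push 12. Stack: [1, 12]
BINARY_OP % → 1 % 12 = 1. Stack: [1]
STORE_FAST k → k=1. Stack: []
LOAD_FAST_LOAD_FAST w,k → push -76,1. Stack: [-76, 1]
BINARY_OP & → -76 & 1 = 0. Stack: [0]
STORE_FAST u → u=0. Stack: []
LOAD_FAST k → push 1. Stack: [1]
RETURN_VALUE → return 1.

1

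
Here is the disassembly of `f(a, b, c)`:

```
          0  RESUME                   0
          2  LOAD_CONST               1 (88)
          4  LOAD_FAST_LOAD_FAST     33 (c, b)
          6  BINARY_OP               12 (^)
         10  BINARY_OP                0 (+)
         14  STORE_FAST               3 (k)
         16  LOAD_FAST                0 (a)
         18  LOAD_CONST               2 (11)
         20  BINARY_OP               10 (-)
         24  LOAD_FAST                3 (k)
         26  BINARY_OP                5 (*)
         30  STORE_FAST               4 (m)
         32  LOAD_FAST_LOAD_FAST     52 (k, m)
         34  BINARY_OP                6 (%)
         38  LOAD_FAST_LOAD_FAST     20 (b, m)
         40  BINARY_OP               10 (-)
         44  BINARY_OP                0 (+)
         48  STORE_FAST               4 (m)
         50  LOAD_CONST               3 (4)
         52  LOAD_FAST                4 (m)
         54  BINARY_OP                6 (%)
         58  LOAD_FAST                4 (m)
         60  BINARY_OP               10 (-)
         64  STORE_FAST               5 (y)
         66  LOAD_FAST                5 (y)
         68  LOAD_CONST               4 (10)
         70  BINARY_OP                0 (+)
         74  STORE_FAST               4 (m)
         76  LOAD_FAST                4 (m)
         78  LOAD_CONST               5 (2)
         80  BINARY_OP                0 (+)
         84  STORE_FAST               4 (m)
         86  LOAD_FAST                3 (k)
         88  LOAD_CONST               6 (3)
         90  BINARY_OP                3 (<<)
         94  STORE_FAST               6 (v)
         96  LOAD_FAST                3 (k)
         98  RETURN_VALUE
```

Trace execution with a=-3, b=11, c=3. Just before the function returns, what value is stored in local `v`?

LOAD_CONST → push 88. Stack: [88]
LOAD_FAST_LOAD_FAST c,b → push 3,11. Stack: [88, 3, 11]
BINARY_OP ^ → 3 ^ 11 = 8. Stack: [88, 8]
BINARY_OP + → 88 + 8 = 96. Stack: [96]
STORE_FAST k → k=96. Stack: []
LOAD_FAST a → push -3. Stack: [-3]
LOAD_CONST → push 11. Stack: [-3, 11]
BINARY_OP - → -3 - 11 = -14. Stack: [-14]
LOAD_FAST k → push 96. Stack: [-14, 96]
BINARY_OP * → -14 * 96 = -1344. Stack: [-1344]
STORE_FAST m → m=-1344. Stack: []
LOAD_FAST_LOAD_FAST k,m → push 96,-1344. Stack: [96, -1344]
BINARY_OP % → 96 % -1344 = -1248. Stack: [-1248]
LOAD_FAST_LOAD_FAST b,m → push 11,-1344. Stack: [-1248, 11, -1344]
BINARY_OP - → 11 - -1344 = 1355. Stack: [-1248, 1355]
BINARY_OP + → -1248 + 1355 = 107. Stack: [107]
STORE_FAST m → m=107. Stack: []
LOAD_CONST → push 4. Stack: [4]
LOAD_FAST m → push 107. Stack: [4, 107]
BINARY_OP % → 4 % 107 = 4. Stack: [4]
LOAD_FAST m → push 107. Stack: [4, 107]
BINARY_OP - → 4 - 107 = -103. Stack: [-103]
STORE_FAST y → y=-103. Stack: []
LOAD_FAST y → push -103. Stack: [-103]
LOAD_CONST → push 10. Stack: [-103, 10]
BINARY_OP + → -103 + 10 = -93. Stack: [-93]
STORE_FAST m → m=-93. Stack: []
LOAD_FAST m → push -93. Stack: [-93]
LOAD_CONST → push 2. Stack: [-93, 2]
BINARY_OP + → -93 + 2 = -91. Stack: [-91]
STORE_FAST m → m=-91. Stack: []
LOAD_FAST k → push 96. Stack: [96]
LOAD_CONST → push 3. Stack: [96, 3]
BINARY_OP << → 96 << 3 = 768. Stack: [768]
STORE_FAST v → v=768. Stack: []
LOAD_FAST k → push 96. Stack: [96]
RETURN_VALUE → return 96.

768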